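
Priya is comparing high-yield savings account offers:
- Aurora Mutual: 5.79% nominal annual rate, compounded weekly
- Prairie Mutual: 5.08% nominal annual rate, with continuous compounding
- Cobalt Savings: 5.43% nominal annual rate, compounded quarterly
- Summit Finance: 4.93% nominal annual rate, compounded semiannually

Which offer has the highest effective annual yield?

Aurora Mutual

Aurora Mutual: (1 + 0.0579/52)^52 − 1 = 5.957%
Prairie Mutual: e^0.0508 − 1 = 5.211%
Cobalt Savings: (1 + 0.0543/4)^4 − 1 = 5.542%
Summit Finance: (1 + 0.0493/2)^2 − 1 = 4.991%
The highest effective annual rate is Aurora Mutual at 5.957%.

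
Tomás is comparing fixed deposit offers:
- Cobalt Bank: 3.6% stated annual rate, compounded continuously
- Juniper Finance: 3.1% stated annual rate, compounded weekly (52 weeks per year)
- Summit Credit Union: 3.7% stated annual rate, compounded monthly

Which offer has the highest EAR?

Summit Credit Union

Cobalt Bank: e^0.036 − 1 = 3.666%
Juniper Finance: (1 + 0.031/52)^52 − 1 = 3.148%
Summit Credit Union: (1 + 0.037/12)^12 − 1 = 3.763%
The highest effective annual rate is Summit Credit Union at 3.763%.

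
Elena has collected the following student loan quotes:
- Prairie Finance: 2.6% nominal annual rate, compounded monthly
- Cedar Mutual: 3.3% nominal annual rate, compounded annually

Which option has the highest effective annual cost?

Prairie Finance: (1 + 0.026/12)^12 − 1 = 2.631%
Cedar Mutual: compounded annually, EAR = 3.300%
The highest effective annual rate is Cedar Mutual at 3.300%.

Cedar Mutual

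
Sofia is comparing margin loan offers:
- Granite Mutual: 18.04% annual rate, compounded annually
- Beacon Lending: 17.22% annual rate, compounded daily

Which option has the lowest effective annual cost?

Granite Mutual

Granite Mutual: compounded annually, EAR = 18.040%
Beacon Lending: (1 + 0.1722/365)^365 − 1 = 18.787%
The lowest effective annual rate is Granite Mutual at 18.040%.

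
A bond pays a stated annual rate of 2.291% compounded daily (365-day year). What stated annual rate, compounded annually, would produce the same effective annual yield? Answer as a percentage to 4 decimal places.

EAR = (1 + 0.02291/365)^365 − 1 = 0.023174.
Compounded annually, the equivalent nominal rate is the EAR itself: 2.3174%.

2.3174%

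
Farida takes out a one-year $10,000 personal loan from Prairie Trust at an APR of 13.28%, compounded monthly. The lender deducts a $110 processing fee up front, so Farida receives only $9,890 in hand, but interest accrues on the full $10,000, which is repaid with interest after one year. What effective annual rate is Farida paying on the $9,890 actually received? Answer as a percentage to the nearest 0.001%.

15.388%

Amount owed after one year: 10,000 × (1 + 0.1328/12)^12 = 10,000 × 1.141189 = $11,411.89.
Effective rate on net proceeds: 11,411.89 / 9,890 − 1 = 0.153882 = 15.388%.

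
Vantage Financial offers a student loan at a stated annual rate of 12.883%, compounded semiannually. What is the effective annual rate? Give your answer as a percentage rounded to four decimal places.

13.2979%

EAR = (1 + 0.12883/2)^2 − 1.
= (1 + 0.064415)^2 − 1 = 1.132979 − 1 = 13.2979%.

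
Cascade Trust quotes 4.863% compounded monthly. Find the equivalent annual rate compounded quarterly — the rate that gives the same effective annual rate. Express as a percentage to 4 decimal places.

EAR = (1 + 0.04863/12)^12 − 1 = 0.049729.
Solve (1 + r/4)^4 = 1.049729: r/4 = 1.049729^(1/4) − 1 = 0.012207, so r = 0.048827 = 4.8827%.

4.8827%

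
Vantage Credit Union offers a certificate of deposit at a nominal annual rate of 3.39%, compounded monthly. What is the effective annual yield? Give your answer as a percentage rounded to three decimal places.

EAR = (1 + 0.0339/12)^12 − 1.
= (1 + 0.002825)^12 − 1 = 1.034432 − 1 = 3.443%.

3.443%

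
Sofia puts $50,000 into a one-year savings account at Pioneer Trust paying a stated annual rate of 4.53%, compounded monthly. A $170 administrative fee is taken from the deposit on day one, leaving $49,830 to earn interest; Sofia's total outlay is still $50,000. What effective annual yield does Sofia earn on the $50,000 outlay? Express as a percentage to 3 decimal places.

Value after one year: 49,830 × (1 + 0.0453/12)^12 = 49,830 × 1.046252 = $52,134.76.
Effective yield on the $50,000 outlay: 52,134.76 / 50,000 − 1 = 0.042695 = 4.270%.

4.270%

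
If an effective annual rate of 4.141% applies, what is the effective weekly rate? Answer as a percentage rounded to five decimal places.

The per-week rate i satisfies (1 + i)^52 = 1 + 0.04141.
i = 1.04141^(1/52) − 1 = 0.0007806 = 0.07806%.

0.07806%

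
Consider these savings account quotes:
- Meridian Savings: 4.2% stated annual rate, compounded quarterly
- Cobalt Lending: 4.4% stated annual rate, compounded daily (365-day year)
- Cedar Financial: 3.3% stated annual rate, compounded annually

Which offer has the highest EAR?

Meridian Savings: (1 + 0.042/4)^4 − 1 = 4.267%
Cobalt Lending: (1 + 0.044/365)^365 − 1 = 4.498%
Cedar Financial: compounded annually, EAR = 3.300%
The highest effective annual rate is Cobalt Lending at 4.498%.

Cobalt Lending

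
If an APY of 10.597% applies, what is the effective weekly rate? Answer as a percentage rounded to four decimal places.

0.1939%

The per-week rate i satisfies (1 + i)^52 = 1 + 0.10597.
i = 1.10597^(1/52) − 1 = 0.0019389 = 0.1939%.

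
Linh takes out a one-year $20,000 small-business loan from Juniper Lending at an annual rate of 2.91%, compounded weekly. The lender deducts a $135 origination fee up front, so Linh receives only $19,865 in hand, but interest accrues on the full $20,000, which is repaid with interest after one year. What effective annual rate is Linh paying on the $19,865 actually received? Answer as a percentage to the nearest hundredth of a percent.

Amount owed after one year: 20,000 × (1 + 0.0291/52)^52 = 20,000 × 1.029519 = $20,590.38.
Effective rate on net proceeds: 20,590.38 / 19,865 − 1 = 0.036516 = 3.65%.

3.65%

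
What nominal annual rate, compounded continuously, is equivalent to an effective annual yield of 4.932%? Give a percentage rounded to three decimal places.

Continuous: nominal r satisfies e^r − 1 = 0.04932.
r = ln(1 + 0.04932) = ln(1.04932) = 0.048142 = 4.814%.

4.814%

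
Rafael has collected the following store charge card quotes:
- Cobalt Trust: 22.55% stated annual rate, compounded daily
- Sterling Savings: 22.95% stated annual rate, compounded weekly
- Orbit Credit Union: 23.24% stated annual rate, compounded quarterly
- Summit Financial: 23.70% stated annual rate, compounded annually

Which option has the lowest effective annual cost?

Summit Financial

Cobalt Trust: (1 + 0.2255/365)^365 − 1 = 25.286%
Sterling Savings: (1 + 0.2295/52)^52 − 1 = 25.734%
Orbit Credit Union: (1 + 0.2324/4)^4 − 1 = 25.345%
Summit Financial: compounded annually, EAR = 23.700%
The lowest effective annual rate is Summit Financial at 23.700%.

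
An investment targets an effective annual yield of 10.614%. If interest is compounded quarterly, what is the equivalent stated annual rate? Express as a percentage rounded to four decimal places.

(1 + r/4)^4 − 1 = 0.10614, so 1 + r/4 = 1.10614^(1/4).
r/4 = 0.025540, so r = 0.102159 = 10.2159%.

10.2159%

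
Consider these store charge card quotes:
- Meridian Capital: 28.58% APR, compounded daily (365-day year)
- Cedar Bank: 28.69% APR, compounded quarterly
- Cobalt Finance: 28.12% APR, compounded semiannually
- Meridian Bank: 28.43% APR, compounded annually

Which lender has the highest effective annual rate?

Meridian Capital: (1 + 0.2858/365)^365 − 1 = 33.068%
Cedar Bank: (1 + 0.2869/4)^4 − 1 = 31.927%
Cobalt Finance: (1 + 0.2812/2)^2 − 1 = 30.097%
Meridian Bank: compounded annually, EAR = 28.430%
The highest effective annual rate is Meridian Capital at 33.068%.

Meridian Capital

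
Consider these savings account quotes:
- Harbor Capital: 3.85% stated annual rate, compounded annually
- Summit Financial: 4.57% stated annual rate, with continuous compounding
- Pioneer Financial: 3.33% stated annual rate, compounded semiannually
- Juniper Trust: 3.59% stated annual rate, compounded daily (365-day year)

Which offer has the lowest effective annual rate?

Pioneer Financial

Harbor Capital: compounded annually, EAR = 3.850%
Summit Financial: e^0.0457 − 1 = 4.676%
Pioneer Financial: (1 + 0.0333/2)^2 − 1 = 3.358%
Juniper Trust: (1 + 0.0359/365)^365 − 1 = 3.655%
The lowest effective annual rate is Pioneer Financial at 3.358%.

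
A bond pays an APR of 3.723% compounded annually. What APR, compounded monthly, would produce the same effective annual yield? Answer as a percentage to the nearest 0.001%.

3.661%

Compounded annually, EAR = nominal = 0.037230.
Solve (1 + r/12)^12 = 1.037230: r/12 = 1.037230^(1/12) − 1 = 0.003051, so r = 0.036609 = 3.661%.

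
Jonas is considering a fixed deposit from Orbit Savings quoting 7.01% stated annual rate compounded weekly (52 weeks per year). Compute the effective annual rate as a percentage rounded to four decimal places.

7.2565%

EAR = (1 + 0.0701/52)^52 − 1.
= (1 + 0.001348)^52 − 1 = 1.072565 − 1 = 7.2565%.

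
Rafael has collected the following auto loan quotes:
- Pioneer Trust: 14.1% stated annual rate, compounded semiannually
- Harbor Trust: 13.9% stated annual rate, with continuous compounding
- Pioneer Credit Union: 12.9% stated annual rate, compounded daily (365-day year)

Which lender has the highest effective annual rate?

Harbor Trust

Pioneer Trust: (1 + 0.141/2)^2 − 1 = 14.597%
Harbor Trust: e^0.139 − 1 = 14.912%
Pioneer Credit Union: (1 + 0.129/365)^365 − 1 = 13.766%
The highest effective annual rate is Harbor Trust at 14.912%.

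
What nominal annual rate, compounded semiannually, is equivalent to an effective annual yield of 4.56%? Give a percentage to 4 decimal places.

(1 + r/2)^2 − 1 = 0.0456, so 1 + r/2 = 1.0456^(1/2).
r/2 = 0.022546, so r = 0.045092 = 4.5092%.

4.5092%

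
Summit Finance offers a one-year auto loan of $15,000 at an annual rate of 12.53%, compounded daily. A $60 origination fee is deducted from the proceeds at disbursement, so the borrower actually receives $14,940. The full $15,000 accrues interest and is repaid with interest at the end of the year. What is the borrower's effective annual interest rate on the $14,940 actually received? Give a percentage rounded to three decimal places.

13.802%

Amount owed after one year: 15,000 × (1 + 0.1253/365)^365 = 15,000 × 1.133464 = $17,001.96.
Effective rate on net proceeds: 17,001.96 / 14,940 − 1 = 0.138016 = 13.802%.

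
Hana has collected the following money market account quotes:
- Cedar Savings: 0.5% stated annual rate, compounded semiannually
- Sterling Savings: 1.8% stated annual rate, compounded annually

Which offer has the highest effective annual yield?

Cedar Savings: (1 + 0.005/2)^2 − 1 = 0.501%
Sterling Savings: compounded annually, EAR = 1.800%
The highest effective annual rate is Sterling Savings at 1.800%.

Sterling Savings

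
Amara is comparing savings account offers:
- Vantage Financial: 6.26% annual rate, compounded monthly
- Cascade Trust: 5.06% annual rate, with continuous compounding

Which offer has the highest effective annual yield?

Vantage Financial: (1 + 0.0626/12)^12 − 1 = 6.443%
Cascade Trust: e^0.0506 − 1 = 5.190%
The highest effective annual rate is Vantage Financial at 6.443%.

Vantage Financial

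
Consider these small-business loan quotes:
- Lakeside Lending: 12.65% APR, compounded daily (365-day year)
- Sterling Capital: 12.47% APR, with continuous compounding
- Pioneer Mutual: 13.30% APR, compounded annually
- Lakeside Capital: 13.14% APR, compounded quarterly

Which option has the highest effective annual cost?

Lakeside Lending: (1 + 0.1265/365)^365 − 1 = 13.482%
Sterling Capital: e^0.1247 − 1 = 13.281%
Pioneer Mutual: compounded annually, EAR = 13.300%
Lakeside Capital: (1 + 0.1314/4)^4 − 1 = 13.802%
The highest effective annual rate is Lakeside Capital at 13.802%.

Lakeside Capital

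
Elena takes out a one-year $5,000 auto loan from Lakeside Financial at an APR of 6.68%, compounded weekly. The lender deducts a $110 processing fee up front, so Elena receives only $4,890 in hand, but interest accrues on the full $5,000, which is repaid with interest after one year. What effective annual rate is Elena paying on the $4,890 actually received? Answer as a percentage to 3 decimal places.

9.308%

Amount owed after one year: 5,000 × (1 + 0.0668/52)^52 = 5,000 × 1.069036 = $5,345.18.
Effective rate on net proceeds: 5,345.18 / 4,890 − 1 = 0.093084 = 9.308%.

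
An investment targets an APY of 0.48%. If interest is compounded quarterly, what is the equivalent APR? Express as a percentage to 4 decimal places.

0.4791%

(1 + r/4)^4 − 1 = 0.0048, so 1 + r/4 = 1.0048^(1/4).
r/4 = 0.001198, so r = 0.004791 = 0.4791%.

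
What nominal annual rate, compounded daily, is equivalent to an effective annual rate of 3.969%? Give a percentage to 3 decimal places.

(1 + r/365)^365 − 1 = 0.03969, so 1 + r/365 = 1.03969^(1/365).
r/365 = 0.000107, so r = 0.038925 = 3.892%.

3.892%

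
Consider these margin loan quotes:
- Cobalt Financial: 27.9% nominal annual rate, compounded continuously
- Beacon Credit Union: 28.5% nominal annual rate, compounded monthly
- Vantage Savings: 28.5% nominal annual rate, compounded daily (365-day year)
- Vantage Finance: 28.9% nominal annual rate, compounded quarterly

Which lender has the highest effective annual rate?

Cobalt Financial: e^0.279 − 1 = 32.181%
Beacon Credit Union: (1 + 0.285/12)^12 − 1 = 32.534%
Vantage Savings: (1 + 0.285/365)^365 − 1 = 32.961%
Vantage Finance: (1 + 0.289/4)^4 − 1 = 32.186%
The highest effective annual rate is Vantage Savings at 32.961%.

Vantage Savings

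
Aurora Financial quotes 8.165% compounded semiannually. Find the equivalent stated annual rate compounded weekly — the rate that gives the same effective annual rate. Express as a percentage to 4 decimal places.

8.0089%

EAR = (1 + 0.08165/2)^2 − 1 = 0.083317.
Solve (1 + r/52)^52 = 1.083317: r/52 = 1.083317^(1/52) − 1 = 0.001540, so r = 0.080089 = 8.0089%.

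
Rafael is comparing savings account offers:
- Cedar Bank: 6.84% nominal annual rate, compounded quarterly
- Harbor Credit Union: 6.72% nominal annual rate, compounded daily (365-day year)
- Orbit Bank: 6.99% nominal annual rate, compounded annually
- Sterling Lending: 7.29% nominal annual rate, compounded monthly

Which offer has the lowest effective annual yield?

Cedar Bank: (1 + 0.0684/4)^4 − 1 = 7.017%
Harbor Credit Union: (1 + 0.0672/365)^365 − 1 = 6.950%
Orbit Bank: compounded annually, EAR = 6.990%
Sterling Lending: (1 + 0.0729/12)^12 − 1 = 7.539%
The lowest effective annual rate is Harbor Credit Union at 6.950%.

Harbor Credit Union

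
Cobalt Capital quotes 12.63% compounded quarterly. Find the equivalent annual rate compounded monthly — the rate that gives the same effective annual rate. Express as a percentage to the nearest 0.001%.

12.499%

EAR = (1 + 0.1263/4)^4 − 1 = 0.132409.
Solve (1 + r/12)^12 = 1.132409: r/12 = 1.132409^(1/12) − 1 = 0.010416, so r = 0.124994 = 12.499%.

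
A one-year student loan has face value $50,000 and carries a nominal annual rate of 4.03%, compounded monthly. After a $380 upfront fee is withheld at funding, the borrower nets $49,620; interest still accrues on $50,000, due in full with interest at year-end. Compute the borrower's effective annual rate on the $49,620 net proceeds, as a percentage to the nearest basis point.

Amount owed after one year: 50,000 × (1 + 0.0403/12)^12 = 50,000 × 1.041053 = $52,052.64.
Effective rate on net proceeds: 52,052.64 / 49,620 − 1 = 0.049025 = 4.90%.

4.90%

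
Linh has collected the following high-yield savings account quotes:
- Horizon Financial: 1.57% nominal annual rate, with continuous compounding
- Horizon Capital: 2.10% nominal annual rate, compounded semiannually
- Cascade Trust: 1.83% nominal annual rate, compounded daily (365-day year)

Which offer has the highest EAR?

Horizon Capital

Horizon Financial: e^0.0157 − 1 = 1.582%
Horizon Capital: (1 + 0.0210/2)^2 − 1 = 2.111%
Cascade Trust: (1 + 0.0183/365)^365 − 1 = 1.847%
The highest effective annual rate is Horizon Capital at 2.111%.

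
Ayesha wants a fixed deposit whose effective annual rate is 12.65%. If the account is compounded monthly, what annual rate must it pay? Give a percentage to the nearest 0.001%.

(1 + r/12)^12 − 1 = 0.1265, so 1 + r/12 = 1.1265^(1/12).
r/12 = 0.009976, so r = 0.119709 = 11.971%.

11.971%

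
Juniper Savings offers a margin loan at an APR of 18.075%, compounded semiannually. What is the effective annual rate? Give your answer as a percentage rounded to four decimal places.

18.8918%

EAR = (1 + 0.18075/2)^2 − 1.
= 1.188918 − 1 = 18.8918%.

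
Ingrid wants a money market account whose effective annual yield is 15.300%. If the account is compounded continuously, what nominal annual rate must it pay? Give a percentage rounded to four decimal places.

Continuous: nominal r satisfies e^r − 1 = 0.15300.
r = ln(1 + 0.15300) = ln(1.15300) = 0.142367 = 14.2367%.

14.2367%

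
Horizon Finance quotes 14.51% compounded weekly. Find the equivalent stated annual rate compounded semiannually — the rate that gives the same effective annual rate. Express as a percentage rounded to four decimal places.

15.0276%

EAR = (1 + 0.1451/52)^52 − 1 = 0.155922.
Solve (1 + r/2)^2 = 1.155922: r/2 = 1.155922^(1/2) − 1 = 0.075138, so r = 0.150276 = 15.0276%.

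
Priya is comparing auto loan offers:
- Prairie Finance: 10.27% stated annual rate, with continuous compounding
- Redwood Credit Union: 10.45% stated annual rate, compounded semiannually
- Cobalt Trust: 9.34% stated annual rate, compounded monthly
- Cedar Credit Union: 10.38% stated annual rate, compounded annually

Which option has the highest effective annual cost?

Prairie Finance

Prairie Finance: e^0.1027 − 1 = 10.816%
Redwood Credit Union: (1 + 0.1045/2)^2 − 1 = 10.723%
Cobalt Trust: (1 + 0.0934/12)^12 − 1 = 9.750%
Cedar Credit Union: compounded annually, EAR = 10.380%
The highest effective annual rate is Prairie Finance at 10.816%.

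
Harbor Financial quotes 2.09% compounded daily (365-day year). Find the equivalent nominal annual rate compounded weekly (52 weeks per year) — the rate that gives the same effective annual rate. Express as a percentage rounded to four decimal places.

2.0904%

EAR = (1 + 0.0209/365)^365 − 1 = 0.021119.
Solve (1 + r/52)^52 = 1.021119: r/52 = 1.021119^(1/52) − 1 = 0.000402, so r = 0.020904 = 2.0904%.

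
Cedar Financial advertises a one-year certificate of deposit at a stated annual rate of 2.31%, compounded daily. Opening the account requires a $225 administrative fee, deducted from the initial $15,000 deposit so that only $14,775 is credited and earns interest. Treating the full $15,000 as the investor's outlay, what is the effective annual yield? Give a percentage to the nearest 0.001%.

Value after one year: 14,775 × (1 + 0.0231/365)^365 = 14,775 × 1.023368 = $15,120.26.
Effective yield on the $15,000 outlay: 15,120.26 / 15,000 − 1 = 0.008018 = 0.802%.

0.802%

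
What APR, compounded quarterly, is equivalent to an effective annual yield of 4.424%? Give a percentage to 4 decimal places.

(1 + r/4)^4 − 1 = 0.04424, so 1 + r/4 = 1.04424^(1/4).
r/4 = 0.010881, so r = 0.043524 = 4.3524%.

4.3524%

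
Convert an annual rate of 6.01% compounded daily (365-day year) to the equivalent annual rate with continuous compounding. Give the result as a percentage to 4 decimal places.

6.0095%

EAR = (1 + 0.0601/365)^365 − 1 = 0.061937.
Equivalent continuous rate: r = ln(1 + 0.061937) = 0.060095 = 6.0095%.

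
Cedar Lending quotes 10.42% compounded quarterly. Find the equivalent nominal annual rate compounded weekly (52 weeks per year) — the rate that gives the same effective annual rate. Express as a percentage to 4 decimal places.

10.2968%

EAR = (1 + 0.1042/4)^4 − 1 = 0.108343.
Solve (1 + r/52)^52 = 1.108343: r/52 = 1.108343^(1/52) − 1 = 0.001980, so r = 0.102968 = 10.2968%.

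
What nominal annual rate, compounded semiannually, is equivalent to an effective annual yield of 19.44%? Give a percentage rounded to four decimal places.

18.5772%

(1 + r/2)^2 − 1 = 0.1944, so 1 + r/2 = 1.1944^(1/2).
r/2 = 0.092886, so r = 0.185772 = 18.5772%.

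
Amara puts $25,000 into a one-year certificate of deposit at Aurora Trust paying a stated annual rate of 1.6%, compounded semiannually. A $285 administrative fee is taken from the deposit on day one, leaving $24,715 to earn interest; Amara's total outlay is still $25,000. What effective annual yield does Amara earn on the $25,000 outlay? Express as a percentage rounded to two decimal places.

Value after one year: 24,715 × (1 + 0.016/2)^2 = 24,715 × 1.016064 = $25,112.02.
Effective yield on the $25,000 outlay: 25,112.02 / 25,000 − 1 = 0.004481 = 0.45%.

0.45%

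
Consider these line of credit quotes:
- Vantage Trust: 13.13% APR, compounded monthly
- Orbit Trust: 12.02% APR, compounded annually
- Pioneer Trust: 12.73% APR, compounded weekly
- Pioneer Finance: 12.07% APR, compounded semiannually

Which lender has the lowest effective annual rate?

Orbit Trust

Vantage Trust: (1 + 0.1313/12)^12 − 1 = 13.950%
Orbit Trust: compounded annually, EAR = 12.020%
Pioneer Trust: (1 + 0.1273/52)^52 − 1 = 13.558%
Pioneer Finance: (1 + 0.1207/2)^2 − 1 = 12.434%
The lowest effective annual rate is Orbit Trust at 12.020%.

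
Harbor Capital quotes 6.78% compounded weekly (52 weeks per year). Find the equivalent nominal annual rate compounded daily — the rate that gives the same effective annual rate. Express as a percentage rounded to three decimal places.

EAR = (1 + 0.0678/52)^52 − 1 = 0.070104.
Solve (1 + r/365)^365 = 1.070104: r/365 = 1.070104^(1/365) − 1 = 0.000186, so r = 0.067762 = 6.776%.

6.776%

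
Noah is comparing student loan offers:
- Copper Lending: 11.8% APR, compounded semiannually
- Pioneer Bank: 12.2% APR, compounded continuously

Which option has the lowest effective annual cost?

Copper Lending: (1 + 0.118/2)^2 − 1 = 12.148%
Pioneer Bank: e^0.122 − 1 = 12.975%
The lowest effective annual rate is Copper Lending at 12.148%.

Copper Lending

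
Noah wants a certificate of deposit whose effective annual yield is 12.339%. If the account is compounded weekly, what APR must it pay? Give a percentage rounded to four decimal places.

11.6481%

(1 + r/52)^52 − 1 = 0.12339, so 1 + r/52 = 1.12339^(1/52).
r/52 = 0.002240, so r = 0.116481 = 11.6481%.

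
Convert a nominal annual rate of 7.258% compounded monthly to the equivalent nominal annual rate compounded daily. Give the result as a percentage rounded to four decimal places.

7.2369%

EAR = (1 + 0.07258/12)^12 − 1 = 0.075044.
Solve (1 + r/365)^365 = 1.075044: r/365 = 1.075044^(1/365) − 1 = 0.000198, so r = 0.072369 = 7.2369%.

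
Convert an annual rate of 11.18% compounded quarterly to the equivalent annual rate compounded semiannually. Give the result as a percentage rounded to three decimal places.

11.336%

EAR = (1 + 0.1118/4)^4 − 1 = 0.116575.
Solve (1 + r/2)^2 = 1.116575: r/2 = 1.116575^(1/2) − 1 = 0.056681, so r = 0.113362 = 11.336%.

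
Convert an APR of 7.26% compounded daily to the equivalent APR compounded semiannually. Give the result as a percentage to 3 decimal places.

7.393%

EAR = (1 + 0.0726/365)^365 − 1 = 0.075293.
Solve (1 + r/2)^2 = 1.075293: r/2 = 1.075293^(1/2) − 1 = 0.036963, so r = 0.073926 = 7.393%.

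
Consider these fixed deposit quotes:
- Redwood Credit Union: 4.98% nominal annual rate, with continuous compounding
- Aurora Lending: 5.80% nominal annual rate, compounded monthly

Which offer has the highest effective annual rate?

Aurora Lending

Redwood Credit Union: e^0.0498 − 1 = 5.106%
Aurora Lending: (1 + 0.0580/12)^12 − 1 = 5.957%
The highest effective annual rate is Aurora Lending at 5.957%.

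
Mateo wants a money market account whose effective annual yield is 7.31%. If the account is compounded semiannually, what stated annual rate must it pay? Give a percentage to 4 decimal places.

7.1811%

(1 + r/2)^2 − 1 = 0.0731, so 1 + r/2 = 1.0731^(1/2).
r/2 = 0.035905, so r = 0.071811 = 7.1811%.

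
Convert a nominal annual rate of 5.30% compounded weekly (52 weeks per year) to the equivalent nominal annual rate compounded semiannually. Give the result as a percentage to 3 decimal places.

EAR = (1 + 0.0530/52)^52 − 1 = 0.054401.
Solve (1 + r/2)^2 = 1.054401: r/2 = 1.054401^(1/2) − 1 = 0.026840, so r = 0.053681 = 5.368%.

5.368%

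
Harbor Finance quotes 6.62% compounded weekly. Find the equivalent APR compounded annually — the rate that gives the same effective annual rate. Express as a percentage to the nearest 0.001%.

EAR = (1 + 0.0662/52)^52 − 1 = 0.068395.
Compounded annually, the equivalent nominal rate is the EAR itself: 6.840%.

6.840%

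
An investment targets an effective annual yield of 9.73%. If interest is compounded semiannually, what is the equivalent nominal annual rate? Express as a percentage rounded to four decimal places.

9.5042%

(1 + r/2)^2 − 1 = 0.0973, so 1 + r/2 = 1.0973^(1/2).
r/2 = 0.047521, so r = 0.095042 = 9.5042%.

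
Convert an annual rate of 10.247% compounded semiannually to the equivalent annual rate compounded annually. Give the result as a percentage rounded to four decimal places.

10.5095%

EAR = (1 + 0.10247/2)^2 − 1 = 0.105095.
Compounded annually, the equivalent nominal rate is the EAR itself: 10.5095%.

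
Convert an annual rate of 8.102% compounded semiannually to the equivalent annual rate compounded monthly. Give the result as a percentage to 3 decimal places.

7.969%

EAR = (1 + 0.08102/2)^2 − 1 = 0.082661.
Solve (1 + r/12)^12 = 1.082661: r/12 = 1.082661^(1/12) − 1 = 0.006640, so r = 0.079685 = 7.969%.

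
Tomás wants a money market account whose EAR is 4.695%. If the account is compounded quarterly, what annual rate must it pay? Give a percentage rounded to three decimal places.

(1 + r/4)^4 − 1 = 0.04695, so 1 + r/4 = 1.04695^(1/4).
r/4 = 0.011536, so r = 0.046145 = 4.615%.

4.615%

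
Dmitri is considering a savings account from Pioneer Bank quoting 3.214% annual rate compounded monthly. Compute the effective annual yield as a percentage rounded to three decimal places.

EAR = (1 + 0.03214/12)^12 − 1.
= (1 + 0.002678)^12 − 1 = 1.032618 − 1 = 3.262%.

3.262%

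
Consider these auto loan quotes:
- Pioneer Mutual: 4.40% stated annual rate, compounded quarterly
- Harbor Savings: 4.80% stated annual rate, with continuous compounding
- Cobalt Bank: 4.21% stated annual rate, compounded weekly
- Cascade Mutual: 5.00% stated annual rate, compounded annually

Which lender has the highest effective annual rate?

Cascade Mutual

Pioneer Mutual: (1 + 0.0440/4)^4 − 1 = 4.473%
Harbor Savings: e^0.0480 − 1 = 4.917%
Cobalt Bank: (1 + 0.0421/52)^52 − 1 = 4.298%
Cascade Mutual: compounded annually, EAR = 5.000%
The highest effective annual rate is Cascade Mutual at 5.000%.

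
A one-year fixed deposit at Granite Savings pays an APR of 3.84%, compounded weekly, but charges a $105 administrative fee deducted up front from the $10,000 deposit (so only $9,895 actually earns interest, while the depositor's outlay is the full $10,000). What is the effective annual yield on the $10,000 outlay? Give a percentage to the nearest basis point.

2.82%

Value after one year: 9,895 × (1 + 0.0384/52)^52 = 9,895 × 1.039132 = $10,282.21.
Effective yield on the $10,000 outlay: 10,282.21 / 10,000 − 1 = 0.028221 = 2.82%.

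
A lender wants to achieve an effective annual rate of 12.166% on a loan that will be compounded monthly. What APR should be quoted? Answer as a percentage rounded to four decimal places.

11.5361%

(1 + r/12)^12 − 1 = 0.12166, so 1 + r/12 = 1.12166^(1/12).
r/12 = 0.009613, so r = 0.115361 = 11.5361%.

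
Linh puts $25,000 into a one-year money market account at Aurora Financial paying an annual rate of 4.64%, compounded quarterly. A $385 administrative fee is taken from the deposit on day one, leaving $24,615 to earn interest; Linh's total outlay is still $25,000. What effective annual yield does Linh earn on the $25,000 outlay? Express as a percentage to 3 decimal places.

3.109%

Value after one year: 24,615 × (1 + 0.0464/4)^4 = 24,615 × 1.047214 = $25,777.16.
Effective yield on the $25,000 outlay: 25,777.16 / 25,000 − 1 = 0.031087 = 3.109%.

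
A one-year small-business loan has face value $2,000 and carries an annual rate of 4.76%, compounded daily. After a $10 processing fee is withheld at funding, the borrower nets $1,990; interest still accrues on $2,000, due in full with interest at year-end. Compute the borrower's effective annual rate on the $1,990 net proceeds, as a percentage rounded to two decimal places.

5.40%

Amount owed after one year: 2,000 × (1 + 0.0476/365)^365 = 2,000 × 1.048748 = $2,097.50.
Effective rate on net proceeds: 2,097.50 / 1,990 − 1 = 0.054018 = 5.40%.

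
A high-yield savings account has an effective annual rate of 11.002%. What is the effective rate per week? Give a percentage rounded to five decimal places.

0.20093%

The per-week rate i satisfies (1 + i)^52 = 1 + 0.11002.
i = 1.11002^(1/52) − 1 = 0.0020093 = 0.20093%.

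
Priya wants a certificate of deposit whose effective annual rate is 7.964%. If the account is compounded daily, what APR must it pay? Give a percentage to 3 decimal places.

(1 + r/365)^365 − 1 = 0.07964, so 1 + r/365 = 1.07964^(1/365).
r/365 = 0.000210, so r = 0.076636 = 7.664%.

7.664%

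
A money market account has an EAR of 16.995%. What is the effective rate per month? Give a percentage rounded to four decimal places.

1.3166%

The per-month rate i satisfies (1 + i)^12 = 1 + 0.16995.
i = 1.16995^(1/12) − 1 = 0.0131660 = 1.3166%.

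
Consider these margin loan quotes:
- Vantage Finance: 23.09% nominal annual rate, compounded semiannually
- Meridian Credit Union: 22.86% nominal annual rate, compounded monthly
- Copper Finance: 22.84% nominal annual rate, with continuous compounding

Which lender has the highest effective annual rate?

Vantage Finance: (1 + 0.2309/2)^2 − 1 = 24.423%
Meridian Credit Union: (1 + 0.2286/12)^12 − 1 = 25.414%
Copper Finance: e^0.2284 − 1 = 25.659%
The highest effective annual rate is Copper Finance at 25.659%.

Copper Finance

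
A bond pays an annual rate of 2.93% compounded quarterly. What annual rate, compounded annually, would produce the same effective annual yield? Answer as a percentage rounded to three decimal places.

2.962%

EAR = (1 + 0.0293/4)^4 − 1 = 0.029624.
Compounded annually, the equivalent nominal rate is the EAR itself: 2.962%.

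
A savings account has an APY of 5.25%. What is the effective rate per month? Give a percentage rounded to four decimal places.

0.4273%

The per-month rate i satisfies (1 + i)^12 = 1 + 0.0525.
i = 1.0525^(1/12) − 1 = 0.0042731 = 0.4273%.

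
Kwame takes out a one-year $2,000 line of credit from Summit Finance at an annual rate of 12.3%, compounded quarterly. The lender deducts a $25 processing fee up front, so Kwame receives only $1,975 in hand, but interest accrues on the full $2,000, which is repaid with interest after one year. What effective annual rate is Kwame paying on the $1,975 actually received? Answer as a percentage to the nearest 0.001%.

Amount owed after one year: 2,000 × (1 + 0.123/4)^4 = 2,000 × 1.128791 = $2,257.58.
Effective rate on net proceeds: 2,257.58 / 1,975 − 1 = 0.143079 = 14.308%.

14.308%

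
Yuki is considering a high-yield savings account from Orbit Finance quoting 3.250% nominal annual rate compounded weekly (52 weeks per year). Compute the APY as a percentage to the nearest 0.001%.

EAR = (1 + 0.03250/52)^52 − 1.
= (1 + 0.000625)^52 − 1 = 1.033023 − 1 = 3.302%.

3.302%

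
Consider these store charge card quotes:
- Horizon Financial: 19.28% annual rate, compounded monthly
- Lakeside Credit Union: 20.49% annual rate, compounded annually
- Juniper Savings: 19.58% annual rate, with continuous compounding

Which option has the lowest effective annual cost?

Horizon Financial: (1 + 0.1928/12)^12 − 1 = 21.078%
Lakeside Credit Union: compounded annually, EAR = 20.490%
Juniper Savings: e^0.1958 − 1 = 21.628%
The lowest effective annual rate is Lakeside Credit Union at 20.490%.

Lakeside Credit Union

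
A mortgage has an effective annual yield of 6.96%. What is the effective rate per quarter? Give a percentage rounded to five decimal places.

The per-quarter rate i satisfies (1 + i)^4 = 1 + 0.0696.
i = 1.0696^(1/4) − 1 = 0.0169635 = 1.69635%.

1.69635%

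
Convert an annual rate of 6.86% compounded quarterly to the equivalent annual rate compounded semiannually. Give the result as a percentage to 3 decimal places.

6.919%

EAR = (1 + 0.0686/4)^4 − 1 = 0.070385.
Solve (1 + r/2)^2 = 1.070385: r/2 = 1.070385^(1/2) − 1 = 0.034594, so r = 0.069188 = 6.919%.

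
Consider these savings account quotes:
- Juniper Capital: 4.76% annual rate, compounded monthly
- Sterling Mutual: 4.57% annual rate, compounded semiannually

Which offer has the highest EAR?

Juniper Capital

Juniper Capital: (1 + 0.0476/12)^12 − 1 = 4.865%
Sterling Mutual: (1 + 0.0457/2)^2 − 1 = 4.622%
The highest effective annual rate is Juniper Capital at 4.865%.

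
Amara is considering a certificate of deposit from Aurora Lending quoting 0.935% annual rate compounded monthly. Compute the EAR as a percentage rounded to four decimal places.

0.9390%

EAR = (1 + 0.00935/12)^12 − 1.
= 1.009390 − 1 = 0.9390%.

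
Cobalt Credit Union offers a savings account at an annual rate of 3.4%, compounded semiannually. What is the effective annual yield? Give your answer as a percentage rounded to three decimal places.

EAR = (1 + 0.034/2)^2 − 1.
= 1.034289 − 1 = 3.429%.

3.429%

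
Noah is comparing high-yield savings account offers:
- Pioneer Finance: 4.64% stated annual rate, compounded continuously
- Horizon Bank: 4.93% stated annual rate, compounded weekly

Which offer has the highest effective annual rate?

Pioneer Finance: e^0.0464 − 1 = 4.749%
Horizon Bank: (1 + 0.0493/52)^52 − 1 = 5.051%
The highest effective annual rate is Horizon Bank at 5.051%.

Horizon Bank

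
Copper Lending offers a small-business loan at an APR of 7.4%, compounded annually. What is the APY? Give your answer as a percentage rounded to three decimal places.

7.400%

Annual compounding means the effective rate equals the nominal rate: 7.400%.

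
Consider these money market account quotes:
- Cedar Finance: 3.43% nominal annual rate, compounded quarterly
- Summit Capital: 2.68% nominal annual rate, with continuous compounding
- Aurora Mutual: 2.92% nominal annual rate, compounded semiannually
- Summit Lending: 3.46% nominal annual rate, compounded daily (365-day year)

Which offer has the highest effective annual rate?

Summit Lending

Cedar Finance: (1 + 0.0343/4)^4 − 1 = 3.474%
Summit Capital: e^0.0268 − 1 = 2.716%
Aurora Mutual: (1 + 0.0292/2)^2 − 1 = 2.941%
Summit Lending: (1 + 0.0346/365)^365 − 1 = 3.520%
The highest effective annual rate is Summit Lending at 3.520%.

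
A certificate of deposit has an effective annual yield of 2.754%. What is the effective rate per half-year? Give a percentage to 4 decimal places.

1.3676%

The per-half-year rate i satisfies (1 + i)^2 = 1 + 0.02754.
i = 1.02754^(1/2) − 1 = 0.0136765 = 1.3676%.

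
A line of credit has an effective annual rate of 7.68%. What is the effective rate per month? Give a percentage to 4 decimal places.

0.6185%

The per-month rate i satisfies (1 + i)^12 = 1 + 0.0768.
i = 1.0768^(1/12) − 1 = 0.0061852 = 0.6185%.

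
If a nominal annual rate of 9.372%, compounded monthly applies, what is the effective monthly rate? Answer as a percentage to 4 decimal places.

With a nominal annual rate compounded monthly, the periodic rate is the nominal rate divided by 12.
i = 0.09372 / 12 = 0.0078100 = 0.7810%.

0.7810%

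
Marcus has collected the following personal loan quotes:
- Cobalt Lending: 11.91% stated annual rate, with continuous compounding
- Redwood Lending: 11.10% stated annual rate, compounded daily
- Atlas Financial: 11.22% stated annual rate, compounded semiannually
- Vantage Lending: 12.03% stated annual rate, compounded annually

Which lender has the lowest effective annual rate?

Cobalt Lending: e^0.1191 − 1 = 12.648%
Redwood Lending: (1 + 0.1110/365)^365 − 1 = 11.738%
Atlas Financial: (1 + 0.1122/2)^2 − 1 = 11.535%
Vantage Lending: compounded annually, EAR = 12.030%
The lowest effective annual rate is Atlas Financial at 11.535%.

Atlas Financial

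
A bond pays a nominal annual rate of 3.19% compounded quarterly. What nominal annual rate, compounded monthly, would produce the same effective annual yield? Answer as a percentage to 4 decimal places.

EAR = (1 + 0.0319/4)^4 − 1 = 0.032284.
Solve (1 + r/12)^12 = 1.032284: r/12 = 1.032284^(1/12) − 1 = 0.002651, so r = 0.031816 = 3.1816%.

3.1816%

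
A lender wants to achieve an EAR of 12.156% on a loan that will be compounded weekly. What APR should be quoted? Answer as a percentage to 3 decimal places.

11.485%

(1 + r/52)^52 − 1 = 0.12156, so 1 + r/52 = 1.12156^(1/52).
r/52 = 0.002209, so r = 0.114847 = 11.485%.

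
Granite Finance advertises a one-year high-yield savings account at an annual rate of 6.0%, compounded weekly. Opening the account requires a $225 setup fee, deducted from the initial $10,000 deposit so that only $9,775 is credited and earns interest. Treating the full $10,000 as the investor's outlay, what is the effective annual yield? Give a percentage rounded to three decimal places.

3.791%

Value after one year: 9,775 × (1 + 0.060/52)^52 = 9,775 × 1.061800 = $10,379.09.
Effective yield on the $10,000 outlay: 10,379.09 / 10,000 − 1 = 0.037909 = 3.791%.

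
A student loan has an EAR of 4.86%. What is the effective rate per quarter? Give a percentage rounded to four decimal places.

1.1935%

The per-quarter rate i satisfies (1 + i)^4 = 1 + 0.0486.
i = 1.0486^(1/4) − 1 = 0.0119346 = 1.1935%.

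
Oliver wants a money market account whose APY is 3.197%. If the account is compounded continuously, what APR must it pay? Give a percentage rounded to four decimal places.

Continuous: nominal r satisfies e^r − 1 = 0.03197.
r = ln(1 + 0.03197) = ln(1.03197) = 0.031470 = 3.1470%.

3.1470%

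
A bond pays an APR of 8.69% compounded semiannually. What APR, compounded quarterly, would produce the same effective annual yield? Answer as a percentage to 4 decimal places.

8.5976%

EAR = (1 + 0.0869/2)^2 − 1 = 0.088788.
Solve (1 + r/4)^4 = 1.088788: r/4 = 1.088788^(1/4) − 1 = 0.021494, so r = 0.085976 = 8.5976%.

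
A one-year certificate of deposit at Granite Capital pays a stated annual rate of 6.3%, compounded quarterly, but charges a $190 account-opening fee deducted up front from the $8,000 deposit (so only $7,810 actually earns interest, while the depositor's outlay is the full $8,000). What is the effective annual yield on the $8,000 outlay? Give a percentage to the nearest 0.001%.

Value after one year: 7,810 × (1 + 0.063/4)^4 = 7,810 × 1.064504 = $8,313.78.
Effective yield on the $8,000 outlay: 8,313.78 / 8,000 − 1 = 0.039222 = 3.922%.

3.922%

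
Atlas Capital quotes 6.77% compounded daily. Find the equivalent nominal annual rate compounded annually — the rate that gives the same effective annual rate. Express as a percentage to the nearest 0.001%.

EAR = (1 + 0.0677/365)^365 − 1 = 0.070038.
Compounded annually, the equivalent nominal rate is the EAR itself: 7.004%.

7.004%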